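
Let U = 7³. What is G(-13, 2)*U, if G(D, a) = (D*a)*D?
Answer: 115934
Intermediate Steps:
U = 343
G(D, a) = a*D²
G(-13, 2)*U = (2*(-13)²)*343 = (2*169)*343 = 338*343 = 115934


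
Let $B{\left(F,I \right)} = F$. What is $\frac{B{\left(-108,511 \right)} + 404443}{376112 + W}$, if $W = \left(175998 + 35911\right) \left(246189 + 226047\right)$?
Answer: $\frac{404335}{100071434636} \approx 4.0405 \cdot 10^{-6}$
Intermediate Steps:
$W = 100071058524$ ($W = 211909 \cdot 472236 = 100071058524$)
$\frac{B{\left(-108,511 \right)} + 404443}{376112 + W} = \frac{-108 + 404443}{376112 + 100071058524} = \frac{404335}{100071434636}$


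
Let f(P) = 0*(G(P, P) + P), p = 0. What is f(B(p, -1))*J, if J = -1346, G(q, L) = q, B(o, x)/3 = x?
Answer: 0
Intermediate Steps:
B(o, x) = 3*x
f(P) = 0 (f(P) = 0*(P + P) = 0*(2*P) = 0)
f(B(p, -1))*J = 0*(-1346) = 0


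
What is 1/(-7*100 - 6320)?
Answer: -1/7020 ≈ -0.00014245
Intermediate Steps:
1/(-7*100 - 6320) = 1/(-700 - 6320) = 1/(-7020) = -1/7020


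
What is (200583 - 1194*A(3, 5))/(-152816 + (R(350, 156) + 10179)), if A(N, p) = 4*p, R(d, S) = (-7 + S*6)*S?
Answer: 176703/2287 ≈ 77.264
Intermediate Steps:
R(d, S) = S*(-7 + 6*S) (R(d, S) = (-7 + 6*S)*S = S*(-7 + 6*S))
(200583 - 1194*A(3, 5))/(-152816 + (R(350, 156) + 10179)) = (200583 - 4776*5)/(-152816 + (156*(-7 + 6*156) + 10179)) = (200583 - 1194*20)/(-152816 + (156*(-7 + 936) + 10179)) = (200583 - 23880)/(-152816 + (156*929 + 10179)) = 176703/(-152816 + (144924 + 10179)) = 176703/(-152816 + 155103) = 176703/2287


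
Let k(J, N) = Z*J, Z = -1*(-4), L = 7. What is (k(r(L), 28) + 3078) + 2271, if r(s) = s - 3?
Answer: 5365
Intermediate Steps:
Z = 4
r(s) = -3 + s
k(J, N) = 4*J
(k(r(L), 28) + 3078) + 2271 = (4*(-3 + 7) + 3078) + 2271 = (4*4 + 3078) + 2271 = (16 + 3078) + 2271 = 3094 + 2271 = 5365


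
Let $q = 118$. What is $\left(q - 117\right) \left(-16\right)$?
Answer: $-16$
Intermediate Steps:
$\left(q - 117\right) \left(-16\right) = \left(118 - 117\right) \left(-16\right) = 1 \left(-16\right) = -16$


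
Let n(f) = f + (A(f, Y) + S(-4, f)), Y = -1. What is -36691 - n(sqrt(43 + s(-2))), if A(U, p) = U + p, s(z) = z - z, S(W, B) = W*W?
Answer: -36706 - 2*sqrt(43) ≈ -36719.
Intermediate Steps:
S(W, B) = W**2
s(z) = 0
n(f) = 15 + 2*f (n(f) = f + ((f - 1) + (-4)**2) = f + ((-1 + f) + 16) = f + (15 + f) = 15 + 2*f)
-36691 - n(sqrt(43 + s(-2))) = -36691 - (15 + 2*sqrt(43 + 0)) = -36691 - (15 + 2*sqrt(43)) = -36691 + (-15 - 2*sqrt(43)) = -36706 - 2*sqrt(43)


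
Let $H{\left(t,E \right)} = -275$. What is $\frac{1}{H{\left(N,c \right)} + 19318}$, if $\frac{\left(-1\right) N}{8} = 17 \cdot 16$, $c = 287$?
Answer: $\frac{1}{19043} \approx 5.2513 \cdot 10^{-5}$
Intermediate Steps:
$N = -2176$ ($N = - 8 \cdot 17 \cdot 16 = \left(-8\right) 272 = -2176$)
$\frac{1}{H{\left(N,c \right)} + 19318} = \frac{1}{-275 + 19318} = \frac{1}{19043}$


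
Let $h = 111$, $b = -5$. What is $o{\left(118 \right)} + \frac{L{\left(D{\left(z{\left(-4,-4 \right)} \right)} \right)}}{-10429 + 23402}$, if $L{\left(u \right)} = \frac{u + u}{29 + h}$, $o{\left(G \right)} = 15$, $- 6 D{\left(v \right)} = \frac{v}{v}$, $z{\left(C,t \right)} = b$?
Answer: $\frac{81729899}{5448660} \approx 15.0$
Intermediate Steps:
$z{\left(C,t \right)} = -5$
$D{\left(v \right)} = - \frac{1}{6}$ ($D{\left(v \right)} = - \frac{v \frac{1}{v}}{6} = \left(- \frac{1}{6}\right) 1 = - \frac{1}{6}$)
$L{\left(u \right)} = \frac{u}{70}$ ($L{\left(u \right)} = \frac{u + u}{29 + 111} = \frac{2 u}{140} = 2 u \frac{1}{140} = \frac{u}{70}$)
$o{\left(118 \right)} + \frac{L{\left(D{\left(z{\left(-4,-4 \right)} \right)} \right)}}{-10429 + 23402} = 15 + \frac{\frac{1}{70} \left(- \frac{1}{6}\right)}{-10429 + 23402} = 15 - \frac{1}{420 \cdot 12973} = 15 - \frac{1}{5448660} = \frac{81729899}{5448660}$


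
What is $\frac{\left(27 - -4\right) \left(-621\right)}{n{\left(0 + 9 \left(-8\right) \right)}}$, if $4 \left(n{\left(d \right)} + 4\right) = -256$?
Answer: $\frac{19251}{68} \approx 283.1$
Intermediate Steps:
$n{\left(d \right)} = -68$ ($n{\left(d \right)} = -4 + \frac{1}{4} \left(-256\right) = -4 - 64 = -68$)
$\frac{\left(27 - -4\right) \left(-621\right)}{n{\left(0 + 9 \left(-8\right) \right)}} = \frac{\left(27 - -4\right) \left(-621\right)}{-68} = \left(27 + 4\right) \left(-621\right) \left(- \frac{1}{68}\right) = 31 \left(-621\right) \left(- \frac{1}{68}\right) = \left(-19251\right) \left(- \frac{1}{68}\right) = \frac{19251}{68}$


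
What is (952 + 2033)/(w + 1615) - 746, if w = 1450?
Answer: -456701/613 ≈ -745.03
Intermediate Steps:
(952 + 2033)/(w + 1615) - 746 = (952 + 2033)/(1450 + 1615) - 746 = 2985/3065 - 746 = 2985*(1/3065) - 746 = 597/613 - 746 = -456701/613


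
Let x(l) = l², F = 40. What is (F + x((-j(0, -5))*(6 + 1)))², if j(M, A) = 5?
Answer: 1600225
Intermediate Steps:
(F + x((-j(0, -5))*(6 + 1)))² = (40 + ((-1*5)*(6 + 1))²)² = (40 + (-5*7)²)² = (40 + (-35)²)² = (40 + 1225)² = 1265² = 1600225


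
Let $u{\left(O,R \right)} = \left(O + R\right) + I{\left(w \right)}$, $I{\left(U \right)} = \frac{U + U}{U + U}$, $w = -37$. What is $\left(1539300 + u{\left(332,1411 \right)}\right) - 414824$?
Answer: $1126220$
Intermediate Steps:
$I{\left(U \right)} = 1$ ($I{\left(U \right)} = \frac{2 U}{2 U} = 2 U \frac{1}{2 U} = 1$)
$u{\left(O,R \right)} = 1 + O + R$ ($u{\left(O,R \right)} = \left(O + R\right) + 1 = 1 + O + R$)
$\left(1539300 + u{\left(332,1411 \right)}\right) - 414824 = \left(1539300 + \left(1 + 332 + 1411\right)\right) - 414824 = \left(1539300 + 1744\right) - 414824 = 1541044 - 414824 = 1126220$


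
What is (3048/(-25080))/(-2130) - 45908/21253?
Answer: -102181622669/47305990050 ≈ -2.1600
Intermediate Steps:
(3048/(-25080))/(-2130) - 45908/21253 = (3048*(-1/25080))*(-1/2130) - 45908*1/21253 = -127/1045*(-1/2130) - 45908/21253 = 127/2225850 - 45908/21253 = -102181622669/47305990050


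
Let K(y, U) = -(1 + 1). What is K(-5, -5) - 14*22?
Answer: -310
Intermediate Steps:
K(y, U) = -2 (K(y, U) = -1*2 = -2)
K(-5, -5) - 14*22 = -2 - 14*22 = -2 - 308 = -310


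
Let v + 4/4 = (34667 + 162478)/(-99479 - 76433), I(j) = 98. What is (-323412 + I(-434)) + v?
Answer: -56875185425/175912 ≈ -3.2332e+5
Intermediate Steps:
v = -373057/175912 (v = -1 + (34667 + 162478)/(-99479 - 76433) = -1 + 197145/(-175912) = -1 + 197145*(-1/175912) = -1 - 197145/175912 = -373057/175912 ≈ -2.1207)
(-323412 + I(-434)) + v = (-323412 + 98) - 373057/175912 = -323314 - 373057/175912 = -56875185425/175912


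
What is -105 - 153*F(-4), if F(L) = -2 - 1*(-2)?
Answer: -105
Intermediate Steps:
F(L) = 0 (F(L) = -2 + 2 = 0)
-105 - 153*F(-4) = -105 - 153*0 = -105 + 0 = -105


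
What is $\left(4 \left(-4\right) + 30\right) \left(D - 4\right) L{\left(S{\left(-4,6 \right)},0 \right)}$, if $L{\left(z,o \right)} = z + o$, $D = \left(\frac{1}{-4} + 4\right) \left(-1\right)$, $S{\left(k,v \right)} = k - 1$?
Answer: $\frac{1085}{2} \approx 542.5$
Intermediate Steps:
$S{\left(k,v \right)} = -1 + k$ ($S{\left(k,v \right)} = k - 1 = -1 + k$)
$D = - \frac{15}{4}$ ($D = \left(- \frac{1}{4} + 4\right) \left(-1\right) = \frac{15}{4} \left(-1\right) = - \frac{15}{4} \approx -3.75$)
$L{\left(z,o \right)} = o + z$
$\left(4 \left(-4\right) + 30\right) \left(D - 4\right) L{\left(S{\left(-4,6 \right)},0 \right)} = \left(4 \left(-4\right) + 30\right) \left(- \frac{15}{4} - 4\right) \left(0 - 5\right) = \left(-16 + 30\right) \left(- \frac{31 \left(0 - 5\right)}{4}\right) = 14 \left(\left(- \frac{31}{4}\right) \left(-5\right)\right) = 14 \cdot \frac{155}{4} = \frac{1085}{2}$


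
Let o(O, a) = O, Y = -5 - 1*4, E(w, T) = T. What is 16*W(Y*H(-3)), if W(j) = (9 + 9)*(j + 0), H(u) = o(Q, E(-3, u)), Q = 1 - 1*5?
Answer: 10368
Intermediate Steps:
Q = -4 (Q = 1 - 5 = -4)
Y = -9 (Y = -5 - 4 = -9)
H(u) = -4
W(j) = 18*j
16*W(Y*H(-3)) = 16*(18*(-9*(-4))) = 16*(18*36) = 16*648 = 10368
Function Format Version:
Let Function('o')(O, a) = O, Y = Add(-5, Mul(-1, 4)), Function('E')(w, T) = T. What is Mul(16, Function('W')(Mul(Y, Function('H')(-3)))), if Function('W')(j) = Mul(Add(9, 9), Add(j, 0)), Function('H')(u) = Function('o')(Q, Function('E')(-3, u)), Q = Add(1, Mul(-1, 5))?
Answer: 10368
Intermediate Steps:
Q = -4 (Q = Add(1, -5) = -4)
Y = -9 (Y = Add(-5, -4) = -9)
Function('H')(u) = -4
Function('W')(j) = Mul(18, j)
Mul(16, Function('W')(Mul(Y, Function('H')(-3)))) = Mul(16, Mul(18, Mul(-9, -4))) = Mul(16, Mul(18, 36)) = Mul(16, 648) = 10368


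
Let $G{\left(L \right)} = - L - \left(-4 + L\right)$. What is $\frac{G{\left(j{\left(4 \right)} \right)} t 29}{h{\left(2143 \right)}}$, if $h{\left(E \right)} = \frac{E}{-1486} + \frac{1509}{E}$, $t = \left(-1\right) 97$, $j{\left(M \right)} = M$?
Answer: $- \frac{35831971496}{2350075} \approx -15247.0$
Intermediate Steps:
$t = -97$
$G{\left(L \right)} = 4 - 2 L$
$h{\left(E \right)} = \frac{1509}{E} - \frac{E}{1486}$ ($h{\left(E \right)} = E \left(- \frac{1}{1486}\right) + \frac{1509}{E} = - \frac{E}{1486} + \frac{1509}{E} = \frac{1509}{E} - \frac{E}{1486}$)
$\frac{G{\left(j{\left(4 \right)} \right)} t 29}{h{\left(2143 \right)}} = \frac{\left(4 - 8\right) \left(-97\right) 29}{\frac{1509}{2143} - \frac{2143}{1486}} = \frac{\left(4 - 8\right) \left(-97\right) 29}{1509 \cdot \frac{1}{2143} - \frac{2143}{1486}} = \frac{\left(-4\right) \left(-97\right) 29}{\frac{1509}{2143} - \frac{2143}{1486}} = \frac{388 \cdot 29}{- \frac{2350075}{3184498}} = 11252 \left(- \frac{3184498}{2350075}\right) = - \frac{35831971496}{2350075}$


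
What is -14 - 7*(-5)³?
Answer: 861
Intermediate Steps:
-14 - 7*(-5)³ = -14 - 7*(-125) = -14 + 875 = 861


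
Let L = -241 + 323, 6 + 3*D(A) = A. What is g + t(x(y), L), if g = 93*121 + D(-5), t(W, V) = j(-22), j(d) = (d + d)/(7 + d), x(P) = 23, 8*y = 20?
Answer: 168784/15 ≈ 11252.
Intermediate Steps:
y = 5/2 (y = (1/8)*20 = 5/2 ≈ 2.5000)
D(A) = -2 + A/3
j(d) = 2*d/(7 + d) (j(d) = (2*d)/(7 + d) = 2*d/(7 + d))
L = 82
t(W, V) = 44/15 (t(W, V) = 2*(-22)/(7 - 22) = 2*(-22)/(-15) = 2*(-22)*(-1/15) = 44/15)
g = 33748/3 (g = 93*121 + (-2 + (1/3)*(-5)) = 11253 + (-2 - 5/3) = 11253 - 11/3 = 33748/3 ≈ 11249.)
g + t(x(y), L) = 33748/3 + 44/15 = 168784/15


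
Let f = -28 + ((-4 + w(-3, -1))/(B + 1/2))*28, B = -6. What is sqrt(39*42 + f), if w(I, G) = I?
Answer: sqrt(199122)/11 ≈ 40.566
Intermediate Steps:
f = 84/11 (f = -28 + ((-4 - 3)/(-6 + 1/2))*28 = -28 - 7/(-6 + 1/2)*28 = -28 - 7/(-11/2)*28 = -28 - 7*(-2/11)*28 = -28 + (14/11)*28 = -28 + 392/11 = 84/11 ≈ 7.6364)
sqrt(39*42 + f) = sqrt(39*42 + 84/11) = sqrt(1638 + 84/11) = sqrt(18102/11) = sqrt(199122)/11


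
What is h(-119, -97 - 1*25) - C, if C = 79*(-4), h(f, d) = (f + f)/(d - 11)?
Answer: 6038/19 ≈ 317.79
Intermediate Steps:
h(f, d) = 2*f/(-11 + d) (h(f, d) = (2*f)/(-11 + d) = 2*f/(-11 + d))
C = -316
h(-119, -97 - 1*25) - C = 2*(-119)/(-11 + (-97 - 1*25)) - 1*(-316) = 2*(-119)/(-11 + (-97 - 25)) + 316 = 2*(-119)/(-11 - 122) + 316 = 2*(-119)/(-133) + 316 = 2*(-119)*(-1/133) + 316 = 34/19 + 316 = 6038/19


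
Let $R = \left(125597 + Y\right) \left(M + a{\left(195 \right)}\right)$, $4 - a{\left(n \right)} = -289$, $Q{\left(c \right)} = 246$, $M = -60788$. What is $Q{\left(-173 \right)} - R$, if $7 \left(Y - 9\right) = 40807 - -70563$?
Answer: $8561010666$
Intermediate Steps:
$Y = 15919$ ($Y = 9 + \frac{40807 - -70563}{7} = 9 + \frac{40807 + 70563}{7} = 9 + \frac{1}{7} \cdot 111370 = 9 + 15910 = 15919$)
$a{\left(n \right)} = 293$ ($a{\left(n \right)} = 4 - -289 = 4 + 289 = 293$)
$R = -8561010420$ ($R = \left(125597 + 15919\right) \left(-60788 + 293\right) = 141516 \left(-60495\right) = -8561010420$)
$Q{\left(-173 \right)} - R = 246 - -8561010420 = 246 + 8561010420 = 8561010666$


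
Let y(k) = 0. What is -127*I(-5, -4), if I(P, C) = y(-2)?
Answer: 0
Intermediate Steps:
I(P, C) = 0
-127*I(-5, -4) = -127*0 = 0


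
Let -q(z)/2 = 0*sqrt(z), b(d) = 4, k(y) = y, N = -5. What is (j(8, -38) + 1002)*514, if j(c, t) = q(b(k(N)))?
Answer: 515028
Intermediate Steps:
q(z) = 0 (q(z) = -0*sqrt(z) = -2*0 = 0)
j(c, t) = 0
(j(8, -38) + 1002)*514 = (0 + 1002)*514 = 1002*514 = 515028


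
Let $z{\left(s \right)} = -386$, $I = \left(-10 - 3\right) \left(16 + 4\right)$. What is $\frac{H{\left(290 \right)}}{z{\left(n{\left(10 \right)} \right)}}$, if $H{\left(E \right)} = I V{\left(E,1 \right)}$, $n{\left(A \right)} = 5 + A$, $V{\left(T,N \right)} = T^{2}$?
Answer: $\frac{10933000}{193} \approx 56648.0$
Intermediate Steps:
$I = -260$ ($I = \left(-13\right) 20 = -260$)
$H{\left(E \right)} = - 260 E^{2}$
$\frac{H{\left(290 \right)}}{z{\left(n{\left(10 \right)} \right)}} = \frac{\left(-260\right) 290^{2}}{-386} = \left(-260\right) 84100 \left(- \frac{1}{386}\right) = \left(-21866000\right) \left(- \frac{1}{386}\right) = \frac{10933000}{193}$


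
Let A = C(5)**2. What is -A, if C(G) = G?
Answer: -25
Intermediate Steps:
A = 25 (A = 5**2 = 25)
-A = -1*25 = -25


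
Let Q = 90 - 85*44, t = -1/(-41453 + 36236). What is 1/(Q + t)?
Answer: -5217/19042049 ≈ -0.00027397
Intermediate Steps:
t = 1/5217 (t = -1/(-5217) = -1*(-1/5217) = 1/5217 ≈ 0.00019168)
Q = -3650 (Q = 90 - 3740 = -3650)
1/(Q + t) = 1/(-3650 + 1/5217) = 1/(-19042049/5217) = -5217/19042049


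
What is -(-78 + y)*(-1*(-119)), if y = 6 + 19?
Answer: 6307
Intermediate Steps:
y = 25
-(-78 + y)*(-1*(-119)) = -(-78 + 25)*(-1*(-119)) = -(-53)*119 = -1*(-6307) = 6307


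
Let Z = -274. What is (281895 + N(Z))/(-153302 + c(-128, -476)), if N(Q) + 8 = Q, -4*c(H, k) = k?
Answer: -93871/51061 ≈ -1.8384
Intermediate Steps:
c(H, k) = -k/4
N(Q) = -8 + Q
(281895 + N(Z))/(-153302 + c(-128, -476)) = (281895 + (-8 - 274))/(-153302 - ¼*(-476)) = (281895 - 282)/(-153302 + 119) = 281613/(-153183) = 281613*(-1/153183) = -93871/51061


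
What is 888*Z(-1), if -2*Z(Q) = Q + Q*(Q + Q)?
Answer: -444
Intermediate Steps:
Z(Q) = -Q**2 - Q/2 (Z(Q) = -(Q + Q*(Q + Q))/2 = -(Q + Q*(2*Q))/2 = -(Q + 2*Q**2)/2 = -Q**2 - Q/2)
888*Z(-1) = 888*(-1*(-1)*(1/2 - 1)) = 888*(-1*(-1)*(-1/2)) = 888*(-1/2) = -444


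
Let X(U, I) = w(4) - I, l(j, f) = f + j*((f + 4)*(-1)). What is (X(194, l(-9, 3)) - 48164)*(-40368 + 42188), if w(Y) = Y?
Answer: -87771320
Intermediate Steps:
l(j, f) = f + j*(-4 - f) (l(j, f) = f + j*((4 + f)*(-1)) = f + j*(-4 - f))
X(U, I) = 4 - I
(X(194, l(-9, 3)) - 48164)*(-40368 + 42188) = ((4 - (3 - 4*(-9) - 1*3*(-9))) - 48164)*(-40368 + 42188) = ((4 - (3 + 36 + 27)) - 48164)*1820 = ((4 - 1*66) - 48164)*1820 = ((4 - 66) - 48164)*1820 = (-62 - 48164)*1820 = -48226*1820 = -87771320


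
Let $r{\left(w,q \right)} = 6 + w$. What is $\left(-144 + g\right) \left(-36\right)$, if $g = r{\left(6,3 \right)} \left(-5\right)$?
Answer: $7344$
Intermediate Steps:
$g = -60$ ($g = \left(6 + 6\right) \left(-5\right) = 12 \left(-5\right) = -60$)
$\left(-144 + g\right) \left(-36\right) = \left(-144 - 60\right) \left(-36\right) = \left(-204\right) \left(-36\right) = 7344$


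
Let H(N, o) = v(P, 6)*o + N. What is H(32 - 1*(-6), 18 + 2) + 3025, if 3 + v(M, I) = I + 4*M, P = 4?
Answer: 3443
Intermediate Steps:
v(M, I) = -3 + I + 4*M (v(M, I) = -3 + (I + 4*M) = -3 + I + 4*M)
H(N, o) = N + 19*o (H(N, o) = (-3 + 6 + 4*4)*o + N = (-3 + 6 + 16)*o + N = 19*o + N = N + 19*o)
H(32 - 1*(-6), 18 + 2) + 3025 = ((32 - 1*(-6)) + 19*(18 + 2)) + 3025 = ((32 + 6) + 19*20) + 3025 = (38 + 380) + 3025 = 418 + 3025 = 3443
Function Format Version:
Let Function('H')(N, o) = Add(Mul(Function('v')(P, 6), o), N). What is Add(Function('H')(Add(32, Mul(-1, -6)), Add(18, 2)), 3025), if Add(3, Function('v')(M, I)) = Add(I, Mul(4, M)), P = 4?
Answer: 3443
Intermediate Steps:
Function('v')(M, I) = Add(-3, I, Mul(4, M)) (Function('v')(M, I) = Add(-3, Add(I, Mul(4, M))) = Add(-3, I, Mul(4, M)))
Function('H')(N, o) = Add(N, Mul(19, o)) (Function('H')(N, o) = Add(Mul(Add(-3, 6, Mul(4, 4)), o), N) = Add(Mul(Add(-3, 6, 16), o), N) = Add(Mul(19, o), N) = Add(N, Mul(19, o)))
Add(Function('H')(Add(32, Mul(-1, -6)), Add(18, 2)), 3025) = Add(Add(Add(32, Mul(-1, -6)), Mul(19, Add(18, 2))), 3025) = Add(Add(Add(32, 6), Mul(19, 20)), 3025) = Add(Add(38, 380), 3025) = Add(418, 3025) = 3443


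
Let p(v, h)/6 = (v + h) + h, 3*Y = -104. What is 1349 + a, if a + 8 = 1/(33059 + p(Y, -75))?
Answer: 42846292/31951 ≈ 1341.0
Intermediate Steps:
Y = -104/3 (Y = (⅓)*(-104) = -104/3 ≈ -34.667)
p(v, h) = 6*v + 12*h (p(v, h) = 6*((v + h) + h) = 6*((h + v) + h) = 6*(v + 2*h) = 6*v + 12*h)
a = -255607/31951 (a = -8 + 1/(33059 + (6*(-104/3) + 12*(-75))) = -8 + 1/(33059 + (-208 - 900)) = -8 + 1/(33059 - 1108) = -8 + 1/31951 = -255607/31951 ≈ -8.0000)
1349 + a = 1349 - 255607/31951 = 42846292/31951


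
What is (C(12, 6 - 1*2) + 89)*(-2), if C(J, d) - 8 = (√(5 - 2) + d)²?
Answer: -232 - 16*√3 ≈ -259.71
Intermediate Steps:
C(J, d) = 8 + (d + √3)² (C(J, d) = 8 + (√(5 - 2) + d)² = 8 + (√3 + d)² = 8 + (d + √3)²)
(C(12, 6 - 1*2) + 89)*(-2) = ((8 + ((6 - 1*2) + √3)²) + 89)*(-2) = ((8 + ((6 - 2) + √3)²) + 89)*(-2) = ((8 + (4 + √3)²) + 89)*(-2) = (97 + (4 + √3)²)*(-2) = -194 - 2*(4 + √3)²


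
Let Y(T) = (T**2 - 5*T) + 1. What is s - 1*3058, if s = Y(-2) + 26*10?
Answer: -2783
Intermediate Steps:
Y(T) = 1 + T**2 - 5*T
s = 275 (s = (1 + (-2)**2 - 5*(-2)) + 26*10 = (1 + 4 + 10) + 260 = 15 + 260 = 275)
s - 1*3058 = 275 - 1*3058 = 275 - 3058 = -2783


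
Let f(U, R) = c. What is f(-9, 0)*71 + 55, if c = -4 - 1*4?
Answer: -513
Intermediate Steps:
c = -8 (c = -4 - 4 = -8)
f(U, R) = -8
f(-9, 0)*71 + 55 = -8*71 + 55 = -568 + 55 = -513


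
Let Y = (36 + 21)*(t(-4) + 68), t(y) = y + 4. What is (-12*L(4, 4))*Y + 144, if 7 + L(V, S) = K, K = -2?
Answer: 418752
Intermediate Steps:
t(y) = 4 + y
L(V, S) = -9 (L(V, S) = -7 - 2 = -9)
Y = 3876 (Y = (36 + 21)*((4 - 4) + 68) = 57*(0 + 68) = 57*68 = 3876)
(-12*L(4, 4))*Y + 144 = -12*(-9)*3876 + 144 = 108*3876 + 144 = 418608 + 144 = 418752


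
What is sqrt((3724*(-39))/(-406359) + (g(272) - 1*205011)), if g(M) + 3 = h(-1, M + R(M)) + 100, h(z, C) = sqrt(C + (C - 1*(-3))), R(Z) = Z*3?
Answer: sqrt(-3759656173986390 + 18347515209*sqrt(2179))/135453 ≈ 452.62*I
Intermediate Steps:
R(Z) = 3*Z
h(z, C) = sqrt(3 + 2*C) (h(z, C) = sqrt(C + (C + 3)) = sqrt(C + (3 + C)) = sqrt(3 + 2*C))
g(M) = 97 + sqrt(3 + 8*M) (g(M) = -3 + (sqrt(3 + 2*(M + 3*M)) + 100) = -3 + (sqrt(3 + 2*(4*M)) + 100) = -3 + (sqrt(3 + 8*M) + 100) = -3 + (100 + sqrt(3 + 8*M)) = 97 + sqrt(3 + 8*M))
sqrt((3724*(-39))/(-406359) + (g(272) - 1*205011)) = sqrt((3724*(-39))/(-406359) + ((97 + sqrt(3 + 8*272)) - 1*205011)) = sqrt(-145236*(-1/406359) + ((97 + sqrt(3 + 2176)) - 205011)) = sqrt(48412/135453 + ((97 + sqrt(2179)) - 205011)) = sqrt(48412/135453 + (-204914 + sqrt(2179))) = sqrt(-27756167630/135453 + sqrt(2179))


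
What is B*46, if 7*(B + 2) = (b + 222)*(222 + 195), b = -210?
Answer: 229540/7 ≈ 32791.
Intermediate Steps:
B = 4990/7 (B = -2 + ((-210 + 222)*(222 + 195))/7 = -2 + (12*417)/7 = -2 + (⅐)*5004 = -2 + 5004/7 = 4990/7 ≈ 712.86)
B*46 = (4990/7)*46 = 229540/7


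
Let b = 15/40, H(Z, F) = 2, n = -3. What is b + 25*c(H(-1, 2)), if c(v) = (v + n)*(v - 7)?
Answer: 1003/8 ≈ 125.38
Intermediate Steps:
b = 3/8 (b = 15*(1/40) = 3/8 ≈ 0.37500)
c(v) = (-7 + v)*(-3 + v) (c(v) = (v - 3)*(v - 7) = (-3 + v)*(-7 + v) = (-7 + v)*(-3 + v))
b + 25*c(H(-1, 2)) = 3/8 + 25*(21 + 2**2 - 10*2) = 3/8 + 25*(21 + 4 - 20) = 3/8 + 25*5 = 3/8 + 125 = 1003/8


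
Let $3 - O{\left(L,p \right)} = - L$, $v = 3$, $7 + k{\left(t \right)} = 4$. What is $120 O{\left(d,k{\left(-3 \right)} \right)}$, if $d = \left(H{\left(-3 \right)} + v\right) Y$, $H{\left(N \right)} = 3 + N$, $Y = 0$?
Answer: $360$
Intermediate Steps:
$k{\left(t \right)} = -3$ ($k{\left(t \right)} = -7 + 4 = -3$)
$d = 0$ ($d = \left(\left(3 - 3\right) + 3\right) 0 = \left(0 + 3\right) 0 = 3 \cdot 0 = 0$)
$O{\left(L,p \right)} = 3 + L$ ($O{\left(L,p \right)} = 3 - - L = 3 + L$)
$120 O{\left(d,k{\left(-3 \right)} \right)} = 120 \left(3 + 0\right) = 120 \cdot 3 = 360$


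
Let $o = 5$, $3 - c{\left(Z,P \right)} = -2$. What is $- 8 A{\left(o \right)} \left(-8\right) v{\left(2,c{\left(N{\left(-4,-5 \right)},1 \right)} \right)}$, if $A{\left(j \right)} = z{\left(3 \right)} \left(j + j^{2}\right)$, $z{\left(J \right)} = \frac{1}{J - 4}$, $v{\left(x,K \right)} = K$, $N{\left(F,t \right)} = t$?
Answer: $-9600$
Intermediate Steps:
$c{\left(Z,P \right)} = 5$ ($c{\left(Z,P \right)} = 3 - -2 = 3 + 2 = 5$)
$z{\left(J \right)} = \frac{1}{-4 + J}$
$A{\left(j \right)} = - j - j^{2}$ ($A{\left(j \right)} = \frac{j + j^{2}}{-4 + 3} = \frac{j + j^{2}}{-1} = - (j + j^{2}) = - j - j^{2}$)
$- 8 A{\left(o \right)} \left(-8\right) v{\left(2,c{\left(N{\left(-4,-5 \right)},1 \right)} \right)} = - 8 \left(-1\right) 5 \left(1 + 5\right) \left(-8\right) 5 = - 8 \left(-1\right) 5 \cdot 6 \left(-8\right) 5 = - 8 \left(-30\right) \left(-8\right) 5 = - 8 \cdot 240 \cdot 5 = \left(-8\right) 1200 = -9600$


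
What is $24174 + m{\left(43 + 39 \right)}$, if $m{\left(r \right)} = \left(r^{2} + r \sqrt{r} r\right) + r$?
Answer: $30980 + 6724 \sqrt{82} \approx 91868.0$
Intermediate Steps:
$m{\left(r \right)} = r + r^{2} + r^{\frac{5}{2}}$ ($m{\left(r \right)} = \left(r^{2} + r^{\frac{3}{2}} r\right) + r = \left(r^{2} + r^{\frac{5}{2}}\right) + r = r + r^{2} + r^{\frac{5}{2}}$)
$24174 + m{\left(43 + 39 \right)} = 24174 + \left(\left(43 + 39\right) + \left(43 + 39\right)^{2} + \left(43 + 39\right)^{\frac{5}{2}}\right) = 24174 + \left(82 + 82^{2} + 82^{\frac{5}{2}}\right) = 24174 + \left(82 + 6724 + 6724 \sqrt{82}\right) = 24174 + \left(6806 + 6724 \sqrt{82}\right) = 30980 + 6724 \sqrt{82}$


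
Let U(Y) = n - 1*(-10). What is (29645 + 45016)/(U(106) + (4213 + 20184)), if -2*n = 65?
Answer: 3642/1189 ≈ 3.0631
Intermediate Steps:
n = -65/2 (n = -½*65 = -65/2 ≈ -32.500)
U(Y) = -45/2 (U(Y) = -65/2 - 1*(-10) = -65/2 + 10 = -45/2)
(29645 + 45016)/(U(106) + (4213 + 20184)) = (29645 + 45016)/(-45/2 + (4213 + 20184)) = 74661/(-45/2 + 24397) = 74661/(48749/2) = 74661*(2/48749) = 3642/1189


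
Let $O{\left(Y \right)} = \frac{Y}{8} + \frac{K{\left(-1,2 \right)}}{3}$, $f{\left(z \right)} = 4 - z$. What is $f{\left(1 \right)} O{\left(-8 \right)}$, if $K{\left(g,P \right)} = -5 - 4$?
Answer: $-12$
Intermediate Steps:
$K{\left(g,P \right)} = -9$
$O{\left(Y \right)} = -3 + \frac{Y}{8}$ ($O{\left(Y \right)} = \frac{Y}{8} - \frac{9}{3} = Y \frac{1}{8} - 3 = \frac{Y}{8} - 3 = -3 + \frac{Y}{8}$)
$f{\left(1 \right)} O{\left(-8 \right)} = \left(4 - 1\right) \left(-3 + \frac{1}{8} \left(-8\right)\right) = \left(4 - 1\right) \left(-3 - 1\right) = 3 \left(-4\right) = -12$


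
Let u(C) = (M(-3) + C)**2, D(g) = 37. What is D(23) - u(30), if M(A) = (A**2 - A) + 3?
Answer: -1988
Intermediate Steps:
M(A) = 3 + A**2 - A
u(C) = (15 + C)**2 (u(C) = ((3 + (-3)**2 - 1*(-3)) + C)**2 = ((3 + 9 + 3) + C)**2 = (15 + C)**2)
D(23) - u(30) = 37 - (15 + 30)**2 = 37 - 1*45**2 = 37 - 1*2025 = 37 - 2025 = -1988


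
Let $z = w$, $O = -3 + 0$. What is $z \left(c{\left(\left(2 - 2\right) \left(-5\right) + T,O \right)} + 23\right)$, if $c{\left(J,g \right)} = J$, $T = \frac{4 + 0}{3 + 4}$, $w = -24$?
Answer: $- \frac{3960}{7} \approx -565.71$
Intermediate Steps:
$O = -3$
$z = -24$
$T = \frac{4}{7} \approx 0.57143$
$z \left(c{\left(\left(2 - 2\right) \left(-5\right) + T,O \right)} + 23\right) = - 24 \left(\left(\left(2 - 2\right) \left(-5\right) + \frac{4}{7}\right) + 23\right) = - 24 \left(\left(0 \left(-5\right) + \frac{4}{7}\right) + 23\right) = - 24 \left(\left(0 + \frac{4}{7}\right) + 23\right) = - 24 \left(\frac{4}{7} + 23\right) = \left(-24\right) \frac{165}{7} = - \frac{3960}{7}$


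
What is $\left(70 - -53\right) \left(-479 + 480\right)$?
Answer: $123$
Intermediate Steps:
$\left(70 - -53\right) \left(-479 + 480\right) = \left(70 + 53\right) 1 = 123 \cdot 1 = 123$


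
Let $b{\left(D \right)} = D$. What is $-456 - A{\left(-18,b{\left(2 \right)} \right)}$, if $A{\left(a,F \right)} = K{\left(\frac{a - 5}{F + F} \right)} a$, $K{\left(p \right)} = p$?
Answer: $- \frac{1119}{2} \approx -559.5$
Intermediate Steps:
$A{\left(a,F \right)} = \frac{a \left(-5 + a\right)}{2 F}$ ($A{\left(a,F \right)} = \frac{a - 5}{F + F} a = \frac{-5 + a}{2 F} a = \frac{a \left(-5 + a\right)}{2 F}$)
$-456 - A{\left(-18,b{\left(2 \right)} \right)} = -456 - \frac{1}{2} \left(-18\right) \frac{1}{2} \left(-5 - 18\right) = -456 - \frac{1}{2} \left(-18\right) \frac{1}{2} \left(-23\right) = -456 - \frac{207}{2} = - \frac{1119}{2}$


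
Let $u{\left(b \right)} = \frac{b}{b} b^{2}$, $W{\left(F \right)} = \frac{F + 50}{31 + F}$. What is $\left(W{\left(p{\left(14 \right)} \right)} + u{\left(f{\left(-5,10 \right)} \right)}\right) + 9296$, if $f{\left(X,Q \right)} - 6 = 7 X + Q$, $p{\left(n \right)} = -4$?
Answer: $\frac{260785}{27} \approx 9658.7$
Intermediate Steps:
$W{\left(F \right)} = \frac{50 + F}{31 + F}$
$f{\left(X,Q \right)} = 6 + Q + 7 X$ ($f{\left(X,Q \right)} = 6 + \left(7 X + Q\right) = 6 + \left(Q + 7 X\right) = 6 + Q + 7 X$)
$u{\left(b \right)} = b^{2}$ ($u{\left(b \right)} = 1 b^{2} = b^{2}$)
$\left(W{\left(p{\left(14 \right)} \right)} + u{\left(f{\left(-5,10 \right)} \right)}\right) + 9296 = \left(\frac{50 - 4}{31 - 4} + \left(6 + 10 + 7 \left(-5\right)\right)^{2}\right) + 9296 = \left(\frac{1}{27} \cdot 46 + \left(6 + 10 - 35\right)^{2}\right) + 9296 = \left(\frac{1}{27} \cdot 46 + \left(-19\right)^{2}\right) + 9296 = \left(\frac{46}{27} + 361\right) + 9296 = \frac{9793}{27} + 9296 = \frac{260785}{27}$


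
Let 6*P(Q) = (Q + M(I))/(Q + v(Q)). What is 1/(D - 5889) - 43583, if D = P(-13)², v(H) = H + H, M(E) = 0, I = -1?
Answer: -83157889729/1908035 ≈ -43583.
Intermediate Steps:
v(H) = 2*H
P(Q) = 1/18 (P(Q) = ((Q + 0)/(Q + 2*Q))/6 = (Q/((3*Q)))/6 = (Q*(1/(3*Q)))/6 = (⅙)*(⅓) = 1/18)
D = 1/324 (D = (1/18)² = 1/324 ≈ 0.0030864)
1/(D - 5889) - 43583 = 1/(1/324 - 5889) - 43583 = 1/(-1908035/324) - 43583 = -324/1908035 - 43583 = -83157889729/1908035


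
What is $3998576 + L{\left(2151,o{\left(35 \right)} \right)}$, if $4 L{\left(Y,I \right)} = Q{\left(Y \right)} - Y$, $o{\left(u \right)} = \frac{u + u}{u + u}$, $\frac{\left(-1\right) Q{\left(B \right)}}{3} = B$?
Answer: $3996425$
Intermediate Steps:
$Q{\left(B \right)} = - 3 B$
$o{\left(u \right)} = 1$ ($o{\left(u \right)} = \frac{2 u}{2 u} = 2 u \frac{1}{2 u} = 1$)
$L{\left(Y,I \right)} = - Y$ ($L{\left(Y,I \right)} = \frac{- 3 Y - Y}{4} = \frac{\left(-4\right) Y}{4} = - Y$)
$3998576 + L{\left(2151,o{\left(35 \right)} \right)} = 3998576 - 2151 = 3996425$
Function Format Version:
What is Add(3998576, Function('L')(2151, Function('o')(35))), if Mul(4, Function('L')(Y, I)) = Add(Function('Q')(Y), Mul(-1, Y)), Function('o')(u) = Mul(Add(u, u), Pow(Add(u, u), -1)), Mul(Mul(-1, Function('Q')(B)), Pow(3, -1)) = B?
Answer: 3996425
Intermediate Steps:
Function('Q')(B) = Mul(-3, B)
Function('o')(u) = 1 (Function('o')(u) = Mul(Mul(2, u), Pow(Mul(2, u), -1)) = Mul(Mul(2, u), Mul(Rational(1, 2), Pow(u, -1))) = 1)
Function('L')(Y, I) = Mul(-1, Y) (Function('L')(Y, I) = Mul(Rational(1, 4), Add(Mul(-3, Y), Mul(-1, Y))) = Mul(Rational(1, 4), Mul(-4, Y)) = Mul(-1, Y))
Add(3998576, Function('L')(2151, Function('o')(35))) = Add(3998576, Mul(-1, 2151)) = Add(3998576, -2151) = 3996425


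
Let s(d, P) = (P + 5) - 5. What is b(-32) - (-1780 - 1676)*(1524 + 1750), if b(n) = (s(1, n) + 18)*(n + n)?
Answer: 11315840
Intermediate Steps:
s(d, P) = P (s(d, P) = (5 + P) - 5 = P)
b(n) = 2*n*(18 + n) (b(n) = (n + 18)*(n + n) = (18 + n)*(2*n) = 2*n*(18 + n))
b(-32) - (-1780 - 1676)*(1524 + 1750) = 2*(-32)*(18 - 32) - (-1780 - 1676)*(1524 + 1750) = 2*(-32)*(-14) - (-3456)*3274 = 896 - 1*(-11314944) = 896 + 11314944 = 11315840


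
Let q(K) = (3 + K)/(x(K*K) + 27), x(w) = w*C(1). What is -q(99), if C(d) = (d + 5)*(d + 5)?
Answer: -34/117621 ≈ -0.00028906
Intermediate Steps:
C(d) = (5 + d)**2 (C(d) = (5 + d)*(5 + d) = (5 + d)**2)
x(w) = 36*w (x(w) = w*(5 + 1)**2 = w*6**2 = w*36 = 36*w)
q(K) = (3 + K)/(27 + 36*K**2) (q(K) = (3 + K)/(36*(K*K) + 27) = (3 + K)/(36*K**2 + 27) = (3 + K)/(27 + 36*K**2))
-q(99) = -(3 + 99)/(9*(3 + 4*99**2)) = -102/(9*(3 + 4*9801)) = -102/(9*(3 + 39204)) = -102/(9*39207) = -1*34/117621 = -34/117621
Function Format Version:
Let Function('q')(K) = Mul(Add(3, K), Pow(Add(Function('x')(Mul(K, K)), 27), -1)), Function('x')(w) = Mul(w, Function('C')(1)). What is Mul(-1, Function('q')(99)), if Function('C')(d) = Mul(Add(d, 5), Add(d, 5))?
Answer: Rational(-34, 117621) ≈ -0.00028906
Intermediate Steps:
Function('C')(d) = Pow(Add(5, d), 2) (Function('C')(d) = Mul(Add(5, d), Add(5, d)) = Pow(Add(5, d), 2))
Function('x')(w) = Mul(36, w) (Function('x')(w) = Mul(w, Pow(Add(5, 1), 2)) = Mul(w, Pow(6, 2)) = Mul(w, 36) = Mul(36, w))
Function('q')(K) = Mul(Pow(Add(27, Mul(36, Pow(K, 2))), -1), Add(3, K)) (Function('q')(K) = Mul(Add(3, K), Pow(Add(Mul(36, Mul(K, K)), 27), -1)) = Mul(Add(3, K), Pow(Add(Mul(36, Pow(K, 2)), 27), -1)) = Mul(Add(3, K), Pow(Add(27, Mul(36, Pow(K, 2))), -1)) = Mul(Pow(Add(27, Mul(36, Pow(K, 2))), -1), Add(3, K)))
Mul(-1, Function('q')(99)) = Mul(-1, Mul(Rational(1, 9), Pow(Add(3, Mul(4, Pow(99, 2))), -1), Add(3, 99))) = Mul(-1, Mul(Rational(1, 9), Pow(Add(3, Mul(4, 9801)), -1), 102)) = Mul(-1, Mul(Rational(1, 9), Pow(Add(3, 39204), -1), 102)) = Mul(-1, Mul(Rational(1, 9), Pow(39207, -1), 102)) = Mul(-1, Mul(Rational(1, 9), Rational(1, 39207), 102)) = Mul(-1, Rational(34, 117621)) = Rational(-34, 117621)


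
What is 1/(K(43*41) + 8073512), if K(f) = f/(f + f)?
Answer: 2/16147025 ≈ 1.2386e-7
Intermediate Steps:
K(f) = ½ (K(f) = f/((2*f)) = f*(1/(2*f)) = ½)
1/(K(43*41) + 8073512) = 1/(½ + 8073512) = 1/(16147025/2) = 2/16147025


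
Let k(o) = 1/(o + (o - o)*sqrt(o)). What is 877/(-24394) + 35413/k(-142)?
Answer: -122668791401/24394 ≈ -5.0286e+6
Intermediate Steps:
k(o) = 1/o (k(o) = 1/(o + 0*sqrt(o)) = 1/(o + 0) = 1/o)
877/(-24394) + 35413/k(-142) = 877/(-24394) + 35413/(1/(-142)) = 877*(-1/24394) + 35413/(-1/142) = -877/24394 + 35413*(-142) = -877/24394 - 5028646 = -122668791401/24394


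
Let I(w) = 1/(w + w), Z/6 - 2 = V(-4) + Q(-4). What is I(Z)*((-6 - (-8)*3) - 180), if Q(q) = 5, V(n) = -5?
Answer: -27/4 ≈ -6.7500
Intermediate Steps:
Z = 12 (Z = 12 + 6*(-5 + 5) = 12 + 6*0 = 12 + 0 = 12)
I(w) = 1/(2*w)
I(Z)*((-6 - (-8)*3) - 180) = ((½)/12)*((-6 - (-8)*3) - 180) = ((½)*(1/12))*((-6 - 8*(-3)) - 180) = ((-6 + 24) - 180)/24 = (18 - 180)/24 = (1/24)*(-162) = -27/4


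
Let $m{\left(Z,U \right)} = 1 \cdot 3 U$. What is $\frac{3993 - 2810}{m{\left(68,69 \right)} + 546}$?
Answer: $\frac{1183}{753} \approx 1.571$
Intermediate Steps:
$m{\left(Z,U \right)} = 3 U$
$\frac{3993 - 2810}{m{\left(68,69 \right)} + 546} = \frac{3993 - 2810}{3 \cdot 69 + 546} = \frac{1183}{207 + 546} = \frac{1183}{753}$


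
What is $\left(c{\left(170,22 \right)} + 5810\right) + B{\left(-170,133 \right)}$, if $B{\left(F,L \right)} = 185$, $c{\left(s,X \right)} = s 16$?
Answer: $8715$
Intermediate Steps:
$c{\left(s,X \right)} = 16 s$
$\left(c{\left(170,22 \right)} + 5810\right) + B{\left(-170,133 \right)} = \left(16 \cdot 170 + 5810\right) + 185 = \left(2720 + 5810\right) + 185 = 8530 + 185 = 8715$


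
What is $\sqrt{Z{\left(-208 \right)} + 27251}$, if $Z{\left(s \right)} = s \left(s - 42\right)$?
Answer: $\sqrt{79251} \approx 281.52$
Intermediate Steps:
$Z{\left(s \right)} = s \left(-42 + s\right)$
$\sqrt{Z{\left(-208 \right)} + 27251} = \sqrt{- 208 \left(-42 - 208\right) + 27251} = \sqrt{\left(-208\right) \left(-250\right) + 27251} = \sqrt{52000 + 27251} = \sqrt{79251}$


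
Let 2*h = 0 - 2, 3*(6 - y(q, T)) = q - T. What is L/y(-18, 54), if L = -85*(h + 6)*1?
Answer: -85/6 ≈ -14.167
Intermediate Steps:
y(q, T) = 6 - q/3 + T/3 (y(q, T) = 6 - (q - T)/3 = 6 + (-q/3 + T/3) = 6 - q/3 + T/3)
h = -1 (h = (0 - 2)/2 = (1/2)*(-2) = -1)
L = -425 (L = -85*(-1 + 6)*1 = -85*5*1 = -17*25*1 = -425*1 = -425)
L/y(-18, 54) = -425/(6 - 1/3*(-18) + (1/3)*54) = -425/(6 + 6 + 18) = -425/30 = -425*1/30 = -85/6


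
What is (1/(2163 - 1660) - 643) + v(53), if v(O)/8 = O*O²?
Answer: 598757620/503 ≈ 1.1904e+6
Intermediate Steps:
v(O) = 8*O³ (v(O) = 8*(O*O²) = 8*O³)
(1/(2163 - 1660) - 643) + v(53) = (1/(2163 - 1660) - 643) + 8*53³ = (1/503 - 643) + 8*148877 = (1/503 - 643) + 1191016 = -323428/503 + 1191016 = 598757620/503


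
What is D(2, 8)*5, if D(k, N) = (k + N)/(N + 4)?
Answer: 25/6 ≈ 4.1667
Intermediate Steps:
D(k, N) = (N + k)/(4 + N)
D(2, 8)*5 = ((8 + 2)/(4 + 8))*5 = (10/12)*5 = ((1/12)*10)*5 = (5/6)*5 = 25/6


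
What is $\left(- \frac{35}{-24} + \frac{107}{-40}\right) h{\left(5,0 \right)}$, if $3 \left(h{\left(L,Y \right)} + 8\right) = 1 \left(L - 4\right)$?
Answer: $\frac{1679}{180} \approx 9.3278$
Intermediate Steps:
$h{\left(L,Y \right)} = - \frac{28}{3} + \frac{L}{3}$ ($h{\left(L,Y \right)} = -8 + \frac{1 \left(L - 4\right)}{3} = -8 + \frac{1 \left(-4 + L\right)}{3} = -8 + \frac{-4 + L}{3} = -8 + \left(- \frac{4}{3} + \frac{L}{3}\right) = - \frac{28}{3} + \frac{L}{3}$)
$\left(- \frac{35}{-24} + \frac{107}{-40}\right) h{\left(5,0 \right)} = \left(- \frac{35}{-24} + \frac{107}{-40}\right) \left(- \frac{28}{3} + \frac{1}{3} \cdot 5\right) = \left(\left(-35\right) \left(- \frac{1}{24}\right) + 107 \left(- \frac{1}{40}\right)\right) \left(- \frac{28}{3} + \frac{5}{3}\right) = \left(\frac{35}{24} - \frac{107}{40}\right) \left(- \frac{23}{3}\right) = \left(- \frac{73}{60}\right) \left(- \frac{23}{3}\right) = \frac{1679}{180}$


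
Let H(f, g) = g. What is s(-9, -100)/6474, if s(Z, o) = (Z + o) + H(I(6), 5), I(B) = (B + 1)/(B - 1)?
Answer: -4/249 ≈ -0.016064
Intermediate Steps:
I(B) = (1 + B)/(-1 + B)
s(Z, o) = 5 + Z + o (s(Z, o) = (Z + o) + 5 = 5 + Z + o)
s(-9, -100)/6474 = (5 - 9 - 100)/6474 = -104*1/6474 = -4/249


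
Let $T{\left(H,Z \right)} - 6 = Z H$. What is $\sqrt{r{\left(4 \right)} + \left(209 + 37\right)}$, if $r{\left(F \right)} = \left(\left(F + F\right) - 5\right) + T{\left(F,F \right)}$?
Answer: $\sqrt{271} \approx 16.462$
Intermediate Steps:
$T{\left(H,Z \right)} = 6 + H Z$ ($T{\left(H,Z \right)} = 6 + Z H = 6 + H Z$)
$r{\left(F \right)} = 1 + F^{2} + 2 F$ ($r{\left(F \right)} = \left(\left(F + F\right) - 5\right) + \left(6 + F F\right) = \left(2 F - 5\right) + \left(6 + F^{2}\right) = \left(-5 + 2 F\right) + \left(6 + F^{2}\right) = 1 + F^{2} + 2 F$)
$\sqrt{r{\left(4 \right)} + \left(209 + 37\right)} = \sqrt{\left(1 + 4^{2} + 2 \cdot 4\right) + \left(209 + 37\right)} = \sqrt{\left(1 + 16 + 8\right) + 246} = \sqrt{25 + 246} = \sqrt{271}$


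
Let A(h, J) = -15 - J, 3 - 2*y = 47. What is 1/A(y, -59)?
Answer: 1/44 ≈ 0.022727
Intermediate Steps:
y = -22 (y = 3/2 - ½*47 = 3/2 - 47/2 = -22)
1/A(y, -59) = 1/(-15 - 1*(-59)) = 1/(-15 + 59) = 1/44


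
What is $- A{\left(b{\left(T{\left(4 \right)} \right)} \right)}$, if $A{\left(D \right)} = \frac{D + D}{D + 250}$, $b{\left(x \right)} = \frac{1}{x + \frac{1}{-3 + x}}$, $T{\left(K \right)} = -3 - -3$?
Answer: $\frac{6}{247} \approx 0.024291$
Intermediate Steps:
$T{\left(K \right)} = 0$ ($T{\left(K \right)} = -3 + 3 = 0$)
$A{\left(D \right)} = \frac{2 D}{250 + D}$
$- A{\left(b{\left(T{\left(4 \right)} \right)} \right)} = - \frac{2 \frac{-3 + 0}{1 + 0^{2} - 0}}{250 + \frac{-3 + 0}{1 + 0^{2} - 0}} = - \frac{2 \frac{1}{1 + 0 + 0} \left(-3\right)}{250 + \frac{1}{1 + 0 + 0} \left(-3\right)} = - \frac{2 \cdot 1^{-1} \left(-3\right)}{250 + 1^{-1} \left(-3\right)} = - \frac{2 \cdot 1 \left(-3\right)}{250 + 1 \left(-3\right)} = - \frac{2 \left(-3\right)}{250 - 3} = - \frac{2 \left(-3\right)}{247} = \left(-1\right) \left(- \frac{6}{247}\right) = \frac{6}{247}$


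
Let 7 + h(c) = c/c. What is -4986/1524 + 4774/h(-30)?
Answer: -608791/762 ≈ -798.94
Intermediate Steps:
h(c) = -6 (h(c) = -7 + c/c = -7 + 1 = -6)
-4986/1524 + 4774/h(-30) = -4986/1524 + 4774/(-6) = -4986*1/1524 + 4774*(-1/6) = -831/254 - 2387/3 = -608791/762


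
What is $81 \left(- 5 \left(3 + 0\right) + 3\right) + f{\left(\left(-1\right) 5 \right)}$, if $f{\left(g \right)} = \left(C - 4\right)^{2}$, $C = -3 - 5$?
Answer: $-828$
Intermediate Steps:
$C = -8$
$f{\left(g \right)} = 144$ ($f{\left(g \right)} = \left(-8 - 4\right)^{2} = \left(-12\right)^{2} = 144$)
$81 \left(- 5 \left(3 + 0\right) + 3\right) + f{\left(\left(-1\right) 5 \right)} = 81 \left(- 5 \left(3 + 0\right) + 3\right) + 144 = 81 \left(\left(-5\right) 3 + 3\right) + 144 = 81 \left(-15 + 3\right) + 144 = 81 \left(-12\right) + 144 = -972 + 144 = -828$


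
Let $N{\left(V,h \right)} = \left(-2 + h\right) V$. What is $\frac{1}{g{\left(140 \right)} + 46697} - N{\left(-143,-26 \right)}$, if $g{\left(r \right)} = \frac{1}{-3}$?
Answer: $- \frac{560920357}{140090} \approx -4004.0$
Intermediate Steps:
$N{\left(V,h \right)} = V \left(-2 + h\right)$
$g{\left(r \right)} = - \frac{1}{3}$
$\frac{1}{g{\left(140 \right)} + 46697} - N{\left(-143,-26 \right)} = \frac{1}{- \frac{1}{3} + 46697} - - 143 \left(-2 - 26\right) = \frac{1}{\frac{140090}{3}} - \left(-143\right) \left(-28\right) = \frac{3}{140090} - 4004 = - \frac{560920357}{140090}$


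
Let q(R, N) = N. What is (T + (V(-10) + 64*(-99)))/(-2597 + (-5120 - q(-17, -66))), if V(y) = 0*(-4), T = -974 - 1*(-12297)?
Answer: -4987/7651 ≈ -0.65181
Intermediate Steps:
T = 11323 (T = -974 + 12297 = 11323)
V(y) = 0
(T + (V(-10) + 64*(-99)))/(-2597 + (-5120 - q(-17, -66))) = (11323 + (0 + 64*(-99)))/(-2597 + (-5120 - 1*(-66))) = (11323 + (0 - 6336))/(-2597 + (-5120 + 66)) = (11323 - 6336)/(-2597 - 5054) = 4987/(-7651) = 4987*(-1/7651) = -4987/7651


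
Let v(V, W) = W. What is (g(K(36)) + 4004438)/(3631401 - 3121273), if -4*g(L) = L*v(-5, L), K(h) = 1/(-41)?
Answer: 26925841111/3430100672 ≈ 7.8499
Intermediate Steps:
K(h) = -1/41
g(L) = -L**2/4 (g(L) = -L*L/4 = -L**2/4)
(g(K(36)) + 4004438)/(3631401 - 3121273) = (-(-1/41)**2/4 + 4004438)/(3631401 - 3121273) = (-1/4*1/1681 + 4004438)/510128 = (-1/6724 + 4004438)*(1/510128) = (26925841111/6724)*(1/510128) = 26925841111/3430100672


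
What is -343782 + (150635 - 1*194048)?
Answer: -387195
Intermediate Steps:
-343782 + (150635 - 1*194048) = -343782 + (150635 - 194048) = -343782 - 43413 = -387195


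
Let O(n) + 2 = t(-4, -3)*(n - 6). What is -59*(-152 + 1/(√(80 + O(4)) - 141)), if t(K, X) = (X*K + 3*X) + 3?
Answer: 59236413/6605 + 59*√66/19815 ≈ 8968.4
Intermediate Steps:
t(K, X) = 3 + 3*X + K*X (t(K, X) = (K*X + 3*X) + 3 = (3*X + K*X) + 3 = 3 + 3*X + K*X)
O(n) = -38 + 6*n (O(n) = -2 + (3 + 3*(-3) - 4*(-3))*(n - 6) = -2 + (3 - 9 + 12)*(-6 + n) = -2 + 6*(-6 + n) = -2 + (-36 + 6*n) = -38 + 6*n)
-59*(-152 + 1/(√(80 + O(4)) - 141)) = -59*(-152 + 1/(√(80 + (-38 + 6*4)) - 141)) = -59*(-152 + 1/(√(80 + (-38 + 24)) - 141)) = -59*(-152 + 1/(√(80 - 14) - 141)) = -59*(-152 + 1/(√66 - 141)) = -59*(-152 + 1/(-141 + √66)) = 8968 - 59/(-141 + √66)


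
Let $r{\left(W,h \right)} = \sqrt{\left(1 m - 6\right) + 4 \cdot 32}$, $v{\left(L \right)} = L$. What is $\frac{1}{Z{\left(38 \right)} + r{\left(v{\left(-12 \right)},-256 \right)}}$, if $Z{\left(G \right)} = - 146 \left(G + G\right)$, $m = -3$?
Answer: $- \frac{11096}{123121097} - \frac{\sqrt{119}}{123121097} \approx -9.0211 \cdot 10^{-5}$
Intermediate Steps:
$r{\left(W,h \right)} = \sqrt{119}$ ($r{\left(W,h \right)} = \sqrt{\left(1 \left(-3\right) - 6\right) + 4 \cdot 32} = \sqrt{\left(-3 - 6\right) + 128} = \sqrt{-9 + 128} = \sqrt{119}$)
$Z{\left(G \right)} = - 292 G$ ($Z{\left(G \right)} = - 146 \cdot 2 G = - 292 G$)
$\frac{1}{Z{\left(38 \right)} + r{\left(v{\left(-12 \right)},-256 \right)}} = \frac{1}{\left(-292\right) 38 + \sqrt{119}} = \frac{1}{-11096 + \sqrt{119}}$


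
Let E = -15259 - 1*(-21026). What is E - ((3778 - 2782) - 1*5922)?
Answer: 10693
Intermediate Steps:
E = 5767 (E = -15259 + 21026 = 5767)
E - ((3778 - 2782) - 1*5922) = 5767 - ((3778 - 2782) - 1*5922) = 5767 - (996 - 5922) = 5767 - 1*(-4926) = 5767 + 4926 = 10693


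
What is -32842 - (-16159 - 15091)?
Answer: -1592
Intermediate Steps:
-32842 - (-16159 - 15091) = -32842 - 1*(-31250) = -32842 + 31250 = -1592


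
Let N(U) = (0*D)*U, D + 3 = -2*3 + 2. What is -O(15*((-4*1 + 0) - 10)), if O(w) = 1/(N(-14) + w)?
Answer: 1/210 ≈ 0.0047619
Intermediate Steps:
D = -7 (D = -3 + (-2*3 + 2) = -3 + (-6 + 2) = -3 - 4 = -7)
N(U) = 0 (N(U) = (0*(-7))*U = 0*U = 0)
O(w) = 1/w (O(w) = 1/(0 + w) = 1/w)
-O(15*((-4*1 + 0) - 10)) = -1/(15*((-4*1 + 0) - 10)) = -1/(15*((-4 + 0) - 10)) = -1/(15*(-4 - 10)) = -1/(15*(-14)) = -1/(-210) = -1*(-1/210) = 1/210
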